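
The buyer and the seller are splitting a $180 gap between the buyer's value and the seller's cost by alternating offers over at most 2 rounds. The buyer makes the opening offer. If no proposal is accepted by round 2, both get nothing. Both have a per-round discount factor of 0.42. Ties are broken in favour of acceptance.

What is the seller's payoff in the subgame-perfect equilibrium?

75.6

Round 2 (the seller proposes): the buyer will accept anything ≥ 0, so the seller offers 0 and keeps 180.
Round 1 (the buyer proposes): the seller can get 180 next round, worth 0.42 × 180 = 75.6 now, so the buyer offers 75.6, keeping 104.4.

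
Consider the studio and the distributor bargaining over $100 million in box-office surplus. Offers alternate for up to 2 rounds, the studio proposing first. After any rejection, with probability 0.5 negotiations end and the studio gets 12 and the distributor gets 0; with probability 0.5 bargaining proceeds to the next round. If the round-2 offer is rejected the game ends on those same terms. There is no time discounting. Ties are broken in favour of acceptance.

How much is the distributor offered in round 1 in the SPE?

Round 2 (the distributor proposes): the studio gets 12 if talks fail, so the distributor offers 12 and keeps 88.
Round 1 (the studio proposes): rejecting gives the distributor an expected 0.5 × 88 = 44; the studio offers that and keeps 56.

44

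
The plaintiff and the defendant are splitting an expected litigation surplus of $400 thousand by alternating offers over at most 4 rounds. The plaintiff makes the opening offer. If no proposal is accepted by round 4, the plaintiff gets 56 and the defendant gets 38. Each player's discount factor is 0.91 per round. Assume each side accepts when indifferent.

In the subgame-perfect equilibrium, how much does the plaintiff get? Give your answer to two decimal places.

108.01

Round 4 (the defendant proposes): the plaintiff gets 56 if talks fail, so the defendant offers 56 and keeps 344.
Round 3 (the plaintiff proposes): the defendant can get 344 next round, worth 0.91 × 344 = 313.04 now; the plaintiff offers that and keeps 86.96.
Round 2 (the defendant proposes): the plaintiff can get 86.96 next round, worth 0.91 × 86.96 = 79.1336 now, so the defendant offers 79.1336, keeping 320.8664.
Round 1 (the plaintiff proposes): the defendant can get 320.8664 next round, worth 0.91 × 320.8664 = 291.988424 now; the plaintiff offers that and keeps 108.011576.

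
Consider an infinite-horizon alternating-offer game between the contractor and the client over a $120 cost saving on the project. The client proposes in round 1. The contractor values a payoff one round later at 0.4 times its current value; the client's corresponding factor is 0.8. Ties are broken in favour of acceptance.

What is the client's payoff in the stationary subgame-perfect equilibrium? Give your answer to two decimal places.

In a stationary SPE each proposer offers the other exactly their discounted continuation value.
If the client keeps x when proposing and the contractor keeps y when proposing, then x = 120 − 0.4y and y = 120 − 0.8x.
Solving: x = 120(1 − 0.4) / (1 − 0.8·0.4) = 72 / 0.68 ≈ 105.8824.
The contractor gets 120 − 105.8824 ≈ 14.1176.

105.88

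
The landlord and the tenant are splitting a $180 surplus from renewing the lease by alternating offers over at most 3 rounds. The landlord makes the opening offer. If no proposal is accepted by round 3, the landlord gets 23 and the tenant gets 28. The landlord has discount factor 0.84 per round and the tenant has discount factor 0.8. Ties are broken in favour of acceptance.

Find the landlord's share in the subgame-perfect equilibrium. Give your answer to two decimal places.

Round 3 (the landlord proposes): the tenant gets 28 if talks fail, so the landlord offers 28 and keeps 152.
Round 2 (the tenant proposes): the landlord can get 152 next round, worth 0.84 × 152 = 127.68 now, so the tenant offers 127.68, keeping 52.32.
Round 1 (the landlord proposes): the tenant can get 52.32 next round, worth 0.8 × 52.32 = 41.856 now. The landlord offers 41.856 and keeps 180 − 41.856 = 138.144.

138.14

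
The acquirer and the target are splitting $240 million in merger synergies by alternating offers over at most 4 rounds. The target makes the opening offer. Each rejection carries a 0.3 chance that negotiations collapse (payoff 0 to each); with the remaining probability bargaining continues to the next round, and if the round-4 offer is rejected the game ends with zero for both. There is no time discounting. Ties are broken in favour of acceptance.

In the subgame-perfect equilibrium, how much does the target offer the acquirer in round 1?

132.72

By backward induction:
Round 4 (the acquirer proposes): rejection yields 0 for the target; the acquirer offers 0 and keeps 240.
Round 3 (the target proposes): rejecting gives the acquirer an expected 0.7 × 240 = 168. The target offers 168 and keeps 240 − 168 = 72.
Round 2 (the acquirer proposes): rejecting gives the target an expected 0.7 × 72 = 50.4; the acquirer offers that and keeps 189.6.
Round 1 (the target proposes): rejecting gives the acquirer an expected 0.7 × 189.6 = 132.72, so the target offers 132.72, keeping 107.28.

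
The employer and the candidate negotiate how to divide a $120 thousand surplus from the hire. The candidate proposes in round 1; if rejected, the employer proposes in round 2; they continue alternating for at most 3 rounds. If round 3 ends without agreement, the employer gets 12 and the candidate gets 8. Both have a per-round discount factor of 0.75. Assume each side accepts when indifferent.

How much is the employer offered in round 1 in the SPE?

29.25

Round 3 (the candidate proposes): the employer gets 12 if talks fail, so the candidate offers 12 and keeps 108.
Round 2 (the employer proposes): the candidate can get 108 next round, worth 0.75 × 108 = 81 now; the employer offers that and keeps 39.
Round 1 (the candidate proposes): the employer can get 39 next round, worth 0.75 × 39 = 29.25 now; the candidate offers that and keeps 90.75.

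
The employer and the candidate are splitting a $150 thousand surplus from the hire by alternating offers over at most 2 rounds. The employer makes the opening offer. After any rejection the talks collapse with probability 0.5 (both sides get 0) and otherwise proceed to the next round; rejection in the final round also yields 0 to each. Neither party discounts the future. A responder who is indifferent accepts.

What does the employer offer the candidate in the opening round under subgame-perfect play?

75

By backward induction:
Round 2 (the candidate proposes): the employer will accept anything ≥ 0, so the candidate offers 0 and keeps 150.
Round 1 (the employer proposes): rejecting gives the candidate an expected 0.5 × 150 = 75; the employer offers that and keeps 75.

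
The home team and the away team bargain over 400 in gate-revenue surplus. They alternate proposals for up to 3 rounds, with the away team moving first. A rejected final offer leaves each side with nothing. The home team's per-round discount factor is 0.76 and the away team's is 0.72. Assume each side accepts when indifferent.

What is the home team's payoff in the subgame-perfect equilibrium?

85.12

Round 3 (the away team proposes): rejection yields 0 for the home team; the away team offers 0 and keeps 400.
Round 2 (the home team proposes): the away team can get 400 next round, worth 0.72 × 400 = 288 now; the home team offers that and keeps 112.
Round 1 (the away team proposes): the home team can get 112 next round, worth 0.76 × 112 = 85.12 now; the away team offers that and keeps 314.88.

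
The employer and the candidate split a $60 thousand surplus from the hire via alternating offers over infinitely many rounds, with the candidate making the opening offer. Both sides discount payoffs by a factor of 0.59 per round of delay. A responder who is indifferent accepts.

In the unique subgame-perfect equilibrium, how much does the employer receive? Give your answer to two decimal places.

Let x be the candidate's share when the candidate proposes and y be the employer's share when the employer proposes.
The employer accepts iff offered ≥ 0.59·y, so x = 60 − 0.59y. Symmetrically y = 60 − 0.59x.
Substituting: x = 60 − 0.59(60 − 0.59x), giving x(1 − 0.59·0.59) = 60(1 − 0.59).
So x = 60 × 0.41 / 0.6519 ≈ 37.7358, and the employer receives 60 − x ≈ 22.2642.

22.26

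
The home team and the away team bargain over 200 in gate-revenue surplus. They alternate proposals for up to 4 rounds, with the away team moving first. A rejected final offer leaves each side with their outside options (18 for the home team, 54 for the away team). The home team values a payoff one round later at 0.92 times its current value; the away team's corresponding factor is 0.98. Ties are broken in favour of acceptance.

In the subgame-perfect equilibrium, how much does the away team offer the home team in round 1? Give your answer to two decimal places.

124.78

Round 4 (the home team proposes): the away team gets 54 if talks fail, so the home team offers 54 and keeps 146.
Round 3 (the away team proposes): the home team can get 146 next round, worth 0.92 × 146 = 134.32 now; the away team offers that and keeps 65.68.
Round 2 (the home team proposes): the away team can get 65.68 next round, worth 0.98 × 65.68 = 64.3664 now, so the home team offers 64.3664, keeping 135.6336.
Round 1 (the away team proposes): the home team can get 135.6336 next round, worth 0.92 × 135.6336 = 124.782912 now. The away team offers 124.782912 and keeps 200 − 124.782912 = 75.217088.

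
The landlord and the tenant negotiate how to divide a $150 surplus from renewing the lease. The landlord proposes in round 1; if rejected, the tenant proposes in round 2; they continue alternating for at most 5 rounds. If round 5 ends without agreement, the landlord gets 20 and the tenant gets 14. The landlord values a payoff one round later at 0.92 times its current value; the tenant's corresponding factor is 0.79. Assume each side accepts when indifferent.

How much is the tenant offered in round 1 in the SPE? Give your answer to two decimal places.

Round 5 (the landlord proposes): the tenant gets 14 if talks fail, so the landlord offers 14 and keeps 136.
Round 4 (the tenant proposes): the landlord can get 136 next round, worth 0.92 × 136 = 125.12 now; the tenant offers that and keeps 24.88.
Round 3 (the landlord proposes): the tenant can get 24.88 next round, worth 0.79 × 24.88 = 19.6552 now; the landlord offers that and keeps 130.3448.
Round 2 (the tenant proposes): the landlord can get 130.3448 next round, worth 0.92 × 130.3448 = 119.917216 now. The tenant offers 119.917216 and keeps 150 − 119.917216 = 30.082784.
Round 1 (the landlord proposes): the tenant can get 30.082784 next round, worth 0.79 × 30.082784 = 23.76539936 now, so the landlord offers 23.76539936, keeping 126.23460064.

23.77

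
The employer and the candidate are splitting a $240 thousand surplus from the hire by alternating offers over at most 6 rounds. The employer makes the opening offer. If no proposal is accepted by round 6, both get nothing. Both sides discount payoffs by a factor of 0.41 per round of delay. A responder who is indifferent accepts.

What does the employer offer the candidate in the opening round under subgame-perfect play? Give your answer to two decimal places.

Round 6 (the candidate proposes): the employer will accept anything ≥ 0, so the candidate offers 0 and keeps 240.
Round 5 (the employer proposes): the candidate can get 240 next round, worth 0.41 × 240 = 98.4 now. The employer offers 98.4 and keeps 240 − 98.4 = 141.6.
Round 4 (the candidate proposes): the employer can get 141.6 next round, worth 0.41 × 141.6 = 58.056 now. The candidate offers 58.056 and keeps 240 − 58.056 = 181.944.
Round 3 (the employer proposes): the candidate can get 181.944 next round, worth 0.41 × 181.944 = 74.59704 now, so the employer offers 74.59704, keeping 165.40296.
Round 2 (the candidate proposes): the employer can get 165.40296 next round, worth 0.41 × 165.40296 = 67.8152136 now, so the candidate offers 67.8152136, keeping 172.1847864.
Round 1 (the employer proposes): the candidate can get 172.1847864 next round, worth 0.41 × 172.1847864 = 70.595762424 now. The employer offers 70.595762424 and keeps 240 − 70.595762424 = 169.404237576.

70.60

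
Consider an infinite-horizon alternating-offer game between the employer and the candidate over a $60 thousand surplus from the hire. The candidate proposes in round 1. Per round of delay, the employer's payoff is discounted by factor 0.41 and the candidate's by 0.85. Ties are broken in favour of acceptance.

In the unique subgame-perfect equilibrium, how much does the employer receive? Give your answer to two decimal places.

5.66

Let x be the candidate's share when the candidate proposes and y be the employer's share when the employer proposes.
The employer accepts iff offered ≥ 0.41·y, so x = 60 − 0.41y. Symmetrically y = 60 − 0.85x.
Substituting: x = 60 − 0.41(60 − 0.85x), giving x(1 − 0.85·0.41) = 60(1 − 0.41).
So x = 60 × 0.59 / 0.6515 ≈ 54.3361, and the employer receives 60 − x ≈ 5.6639.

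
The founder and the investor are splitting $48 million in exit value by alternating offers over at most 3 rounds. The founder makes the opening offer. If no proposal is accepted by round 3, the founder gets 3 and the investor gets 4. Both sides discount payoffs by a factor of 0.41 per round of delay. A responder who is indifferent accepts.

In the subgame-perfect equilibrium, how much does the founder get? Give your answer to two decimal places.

35.72

Round 3 (the founder proposes): the investor gets 4 if talks fail, so the founder offers 4 and keeps 44.
Round 2 (the investor proposes): the founder can get 44 next round, worth 0.41 × 44 = 18.04 now. The investor offers 18.04 and keeps 48 − 18.04 = 29.96.
Round 1 (the founder proposes): the investor can get 29.96 next round, worth 0.41 × 29.96 = 12.2836 now; the founder offers that and keeps 35.7164.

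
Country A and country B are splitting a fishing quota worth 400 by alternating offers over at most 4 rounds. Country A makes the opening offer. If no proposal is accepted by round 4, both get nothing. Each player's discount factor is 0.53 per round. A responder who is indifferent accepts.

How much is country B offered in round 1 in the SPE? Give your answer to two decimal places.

By backward induction:
Round 4 (country B proposes): country A will accept anything ≥ 0, so country B offers 0 and keeps 400.
Round 3 (country A proposes): country B can get 400 next round, worth 0.53 × 400 = 212 now. Country A offers 212 and keeps 400 − 212 = 188.
Round 2 (country B proposes): country A can get 188 next round, worth 0.53 × 188 = 99.64 now. Country B offers 99.64 and keeps 400 − 99.64 = 300.36.
Round 1 (country A proposes): country B can get 300.36 next round, worth 0.53 × 300.36 = 159.1908 now, so country A offers 159.1908, keeping 240.8092.

159.19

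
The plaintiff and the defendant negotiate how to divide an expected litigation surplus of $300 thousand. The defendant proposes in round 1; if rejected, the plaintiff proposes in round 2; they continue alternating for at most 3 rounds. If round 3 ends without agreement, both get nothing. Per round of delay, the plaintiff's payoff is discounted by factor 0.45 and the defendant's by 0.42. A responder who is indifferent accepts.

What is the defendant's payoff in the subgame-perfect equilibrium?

221.7

Round 3 (the defendant proposes): rejection yields 0 for the plaintiff; the defendant offers 0 and keeps 300.
Round 2 (the plaintiff proposes): the defendant can get 300 next round, worth 0.42 × 300 = 126 now. The plaintiff offers 126 and keeps 300 − 126 = 174.
Round 1 (the defendant proposes): the plaintiff can get 174 next round, worth 0.45 × 174 = 78.3 now; the defendant offers that and keeps 221.7.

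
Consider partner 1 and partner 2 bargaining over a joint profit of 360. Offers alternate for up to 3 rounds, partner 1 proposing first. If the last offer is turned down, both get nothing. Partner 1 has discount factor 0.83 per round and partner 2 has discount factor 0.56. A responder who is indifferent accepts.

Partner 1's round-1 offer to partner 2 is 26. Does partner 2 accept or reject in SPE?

Work out partner 2's continuation value if the offer is rejected.
Round 3 (partner 1 proposes): partner 2 will accept anything ≥ 0, so partner 1 offers 0 and keeps 360.
Round 2 (partner 2 proposes): partner 1 can get 360 next round, worth 0.83 × 360 = 298.8 now. Partner 2 offers 298.8 and keeps 360 − 298.8 = 61.2.
So by rejecting in round 1, partner 2 gets 61.2 next round, worth 0.56 × 61.2 = 34.272 now.
Offer 26 < 34.272, so partner 2 rejects.

Reject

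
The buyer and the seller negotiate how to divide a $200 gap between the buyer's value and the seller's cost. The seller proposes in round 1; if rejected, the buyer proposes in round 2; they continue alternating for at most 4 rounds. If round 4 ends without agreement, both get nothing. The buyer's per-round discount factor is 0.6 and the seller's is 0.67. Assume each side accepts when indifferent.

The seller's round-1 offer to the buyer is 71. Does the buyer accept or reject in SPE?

Reject

Round 4 (the buyer proposes): the seller will accept anything ≥ 0, so the buyer offers 0 and keeps 200.
Round 3 (the seller proposes): the buyer can get 200 next round, worth 0.6 × 200 = 120 now. The seller offers 120 and keeps 200 − 120 = 80.
Round 2 (the buyer proposes): the seller can get 80 next round, worth 0.67 × 80 = 53.6 now; the buyer offers that and keeps 146.4.
So by rejecting in round 1, the buyer gets 146.4 next round, worth 0.6 × 146.4 = 87.84 now.
Offer 71 < 87.84, so the buyer rejects.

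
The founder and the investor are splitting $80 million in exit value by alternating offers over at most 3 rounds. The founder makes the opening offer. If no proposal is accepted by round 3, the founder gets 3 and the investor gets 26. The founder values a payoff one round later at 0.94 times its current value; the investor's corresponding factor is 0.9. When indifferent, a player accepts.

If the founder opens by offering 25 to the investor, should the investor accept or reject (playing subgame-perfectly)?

Reject

Round 3 (the founder proposes): the investor gets 26 if talks fail, so the founder offers 26 and keeps 54.
Round 2 (the investor proposes): the founder can get 54 next round, worth 0.94 × 54 = 50.76 now. The investor offers 50.76 and keeps 80 − 50.76 = 29.24.
So by rejecting in round 1, the investor gets 29.24 next round, worth 0.9 × 29.24 = 26.316 now.
Offer 25 < 26.316, so the investor rejects.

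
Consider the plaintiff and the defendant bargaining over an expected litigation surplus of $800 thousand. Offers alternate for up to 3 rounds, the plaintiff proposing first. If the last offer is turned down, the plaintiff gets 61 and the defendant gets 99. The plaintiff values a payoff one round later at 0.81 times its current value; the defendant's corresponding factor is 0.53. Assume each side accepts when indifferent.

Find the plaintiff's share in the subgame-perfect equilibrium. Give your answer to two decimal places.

676.94

Round 3 (the plaintiff proposes): the defendant gets 99 if talks fail, so the plaintiff offers 99 and keeps 701.
Round 2 (the defendant proposes): the plaintiff can get 701 next round, worth 0.81 × 701 = 567.81 now, so the defendant offers 567.81, keeping 232.19.
Round 1 (the plaintiff proposes): the defendant can get 232.19 next round, worth 0.53 × 232.19 = 123.0607 now; the plaintiff offers that and keeps 676.9393.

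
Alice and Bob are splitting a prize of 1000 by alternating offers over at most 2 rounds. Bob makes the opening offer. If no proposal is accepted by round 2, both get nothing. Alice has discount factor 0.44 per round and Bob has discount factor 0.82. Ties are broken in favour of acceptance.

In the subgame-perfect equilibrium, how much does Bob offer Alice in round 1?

Round 2 (Alice proposes): Bob will accept anything ≥ 0, so Alice offers 0 and keeps 1000.
Round 1 (Bob proposes): Alice can get 1000 next round, worth 0.44 × 1000 = 440 now. Bob offers 440 and keeps 1000 − 440 = 560.

440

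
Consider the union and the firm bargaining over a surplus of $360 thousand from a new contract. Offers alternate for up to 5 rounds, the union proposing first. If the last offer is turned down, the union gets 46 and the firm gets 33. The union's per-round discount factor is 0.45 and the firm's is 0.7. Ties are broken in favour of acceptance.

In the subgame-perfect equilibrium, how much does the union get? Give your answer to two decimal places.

174.47

Solve by backward induction from round 5.
Round 5 (the union proposes): the firm gets 33 if talks fail, so the union offers 33 and keeps 327.
Round 4 (the firm proposes): the union can get 327 next round, worth 0.45 × 327 = 147.15 now. The firm offers 147.15 and keeps 360 − 147.15 = 212.85.
Round 3 (the union proposes): the firm can get 212.85 next round, worth 0.7 × 212.85 = 148.995 now; the union offers that and keeps 211.005.
Round 2 (the firm proposes): the union can get 211.005 next round, worth 0.45 × 211.005 = 94.95225 now, so the firm offers 94.95225, keeping 265.04775.
Round 1 (the union proposes): the firm can get 265.04775 next round, worth 0.7 × 265.04775 = 185.533425 now, so the union offers 185.533425, keeping 174.466575.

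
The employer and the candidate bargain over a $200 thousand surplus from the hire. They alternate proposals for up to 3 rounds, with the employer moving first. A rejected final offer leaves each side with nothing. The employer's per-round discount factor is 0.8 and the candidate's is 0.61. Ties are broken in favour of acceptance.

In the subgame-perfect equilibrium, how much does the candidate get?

Round 3 (the employer proposes): the candidate will accept anything ≥ 0, so the employer offers 0 and keeps 200.
Round 2 (the candidate proposes): the employer can get 200 next round, worth 0.8 × 200 = 160 now, so the candidate offers 160, keeping 40.
Round 1 (the employer proposes): the candidate can get 40 next round, worth 0.61 × 40 = 24.4 now; the employer offers that and keeps 175.6.

24.4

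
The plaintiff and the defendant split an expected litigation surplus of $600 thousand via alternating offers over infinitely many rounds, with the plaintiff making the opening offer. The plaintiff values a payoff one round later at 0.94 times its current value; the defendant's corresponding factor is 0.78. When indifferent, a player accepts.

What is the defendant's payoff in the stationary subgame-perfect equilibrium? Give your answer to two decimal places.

105.25

Let x be the plaintiff's share when the plaintiff proposes and y be the defendant's share when the defendant proposes.
The defendant accepts iff offered ≥ 0.78·y, so x = 600 − 0.78y. Symmetrically y = 600 − 0.94x.
Substituting: x = 600 − 0.78(600 − 0.94x), giving x(1 − 0.94·0.78) = 600(1 − 0.78).
So x = 600 × 0.22 / 0.2668 ≈ 494.7526, and the defendant receives 600 − x ≈ 105.2474.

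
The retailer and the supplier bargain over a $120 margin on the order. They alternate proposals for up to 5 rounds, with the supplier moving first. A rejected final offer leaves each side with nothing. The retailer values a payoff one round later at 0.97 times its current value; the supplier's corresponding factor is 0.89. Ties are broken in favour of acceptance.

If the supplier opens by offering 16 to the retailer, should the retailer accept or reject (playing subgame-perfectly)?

Round 5 (the supplier proposes): rejection yields 0 for the retailer; the supplier offers 0 and keeps 120.
Round 4 (the retailer proposes): the supplier can get 120 next round, worth 0.89 × 120 = 106.8 now, so the retailer offers 106.8, keeping 13.2.
Round 3 (the supplier proposes): the retailer can get 13.2 next round, worth 0.97 × 13.2 = 12.804 now; the supplier offers that and keeps 107.196.
Round 2 (the retailer proposes): the supplier can get 107.196 next round, worth 0.89 × 107.196 = 95.40444 now, so the retailer offers 95.40444, keeping 24.59556.
So by rejecting in round 1, the retailer gets 24.59556 next round, worth 0.97 × 24.59556 = 23.8576932 now.
Offer 16 < 23.8576932, so the retailer rejects.

Reject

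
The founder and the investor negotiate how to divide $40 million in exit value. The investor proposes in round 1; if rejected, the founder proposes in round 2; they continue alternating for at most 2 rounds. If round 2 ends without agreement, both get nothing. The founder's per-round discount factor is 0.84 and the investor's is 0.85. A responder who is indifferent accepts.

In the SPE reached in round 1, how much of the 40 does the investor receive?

6.4

Round 2 (the founder proposes): rejection yields 0 for the investor; the founder offers 0 and keeps 40.
Round 1 (the investor proposes): the founder can get 40 next round, worth 0.84 × 40 = 33.6 now, so the investor offers 33.6, keeping 6.4.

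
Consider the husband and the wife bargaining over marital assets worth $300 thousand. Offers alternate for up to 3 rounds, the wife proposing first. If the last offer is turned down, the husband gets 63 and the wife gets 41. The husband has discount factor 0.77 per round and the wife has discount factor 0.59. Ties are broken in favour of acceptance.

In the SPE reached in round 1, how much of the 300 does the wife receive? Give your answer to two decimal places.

Round 3 (the wife proposes): the husband gets 63 if talks fail, so the wife offers 63 and keeps 237.
Round 2 (the husband proposes): the wife can get 237 next round, worth 0.59 × 237 = 139.83 now. The husband offers 139.83 and keeps 300 − 139.83 = 160.17.
Round 1 (the wife proposes): the husband can get 160.17 next round, worth 0.77 × 160.17 = 123.3309 now, so the wife offers 123.3309, keeping 176.6691.

176.67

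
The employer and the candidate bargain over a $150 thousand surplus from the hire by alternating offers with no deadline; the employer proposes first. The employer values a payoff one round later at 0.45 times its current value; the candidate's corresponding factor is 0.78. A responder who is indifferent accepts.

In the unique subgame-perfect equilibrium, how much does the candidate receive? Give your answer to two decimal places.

In a stationary SPE each proposer offers the other exactly their discounted continuation value.
If the employer keeps x when proposing and the candidate keeps y when proposing, then x = 150 − 0.78y and y = 150 − 0.45x.
Solving: x = 150(1 − 0.78) / (1 − 0.45·0.78) = 33 / 0.649 ≈ 50.8475.
The candidate gets 150 − 50.8475 ≈ 99.1525.

99.15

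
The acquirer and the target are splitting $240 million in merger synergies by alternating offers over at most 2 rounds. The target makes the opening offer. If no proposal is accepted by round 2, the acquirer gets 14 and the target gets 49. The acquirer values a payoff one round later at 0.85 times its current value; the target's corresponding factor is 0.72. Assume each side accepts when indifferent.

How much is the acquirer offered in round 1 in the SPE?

162.35

By backward induction:
Round 2 (the acquirer proposes): the target gets 49 if talks fail, so the acquirer offers 49 and keeps 191.
Round 1 (the target proposes): the acquirer can get 191 next round, worth 0.85 × 191 = 162.35 now, so the target offers 162.35, keeping 77.65.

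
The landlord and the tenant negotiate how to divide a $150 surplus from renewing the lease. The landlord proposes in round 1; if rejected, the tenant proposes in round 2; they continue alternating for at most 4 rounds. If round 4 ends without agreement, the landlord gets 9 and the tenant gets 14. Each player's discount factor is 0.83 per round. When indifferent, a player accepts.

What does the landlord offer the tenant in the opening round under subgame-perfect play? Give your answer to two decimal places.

101.79

Work backward from the last round.
Round 4 (the tenant proposes): the landlord gets 9 if talks fail, so the tenant offers 9 and keeps 141.
Round 3 (the landlord proposes): the tenant can get 141 next round, worth 0.83 × 141 = 117.03 now, so the landlord offers 117.03, keeping 32.97.
Round 2 (the tenant proposes): the landlord can get 32.97 next round, worth 0.83 × 32.97 = 27.3651 now. The tenant offers 27.3651 and keeps 150 − 27.3651 = 122.6349.
Round 1 (the landlord proposes): the tenant can get 122.6349 next round, worth 0.83 × 122.6349 = 101.786967 now, so the landlord offers 101.786967, keeping 48.213033.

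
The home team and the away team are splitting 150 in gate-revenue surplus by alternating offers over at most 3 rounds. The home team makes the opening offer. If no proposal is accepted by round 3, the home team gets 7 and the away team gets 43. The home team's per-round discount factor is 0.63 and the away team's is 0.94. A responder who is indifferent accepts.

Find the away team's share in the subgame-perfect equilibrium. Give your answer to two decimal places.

Round 3 (the home team proposes): the away team gets 43 if talks fail, so the home team offers 43 and keeps 107.
Round 2 (the away team proposes): the home team can get 107 next round, worth 0.63 × 107 = 67.41 now, so the away team offers 67.41, keeping 82.59.
Round 1 (the home team proposes): the away team can get 82.59 next round, worth 0.94 × 82.59 = 77.6346 now. The home team offers 77.6346 and keeps 150 − 77.6346 = 72.3654.

77.63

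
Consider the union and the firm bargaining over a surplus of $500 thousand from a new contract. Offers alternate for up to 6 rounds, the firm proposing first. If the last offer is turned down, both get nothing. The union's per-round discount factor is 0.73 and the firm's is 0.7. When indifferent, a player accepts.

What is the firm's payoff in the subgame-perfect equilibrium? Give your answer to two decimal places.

Solve by backward induction from round 6.
Round 6 (the union proposes): the firm will accept anything ≥ 0, so the union offers 0 and keeps 500.
Round 5 (the firm proposes): the union can get 500 next round, worth 0.73 × 500 = 365 now; the firm offers that and keeps 135.
Round 4 (the union proposes): the firm can get 135 next round, worth 0.7 × 135 = 94.5 now. The union offers 94.5 and keeps 500 − 94.5 = 405.5.
Round 3 (the firm proposes): the union can get 405.5 next round, worth 0.73 × 405.5 = 296.015 now. The firm offers 296.015 and keeps 500 − 296.015 = 203.985.
Round 2 (the union proposes): the firm can get 203.985 next round, worth 0.7 × 203.985 = 142.7895 now; the union offers that and keeps 357.2105.
Round 1 (the firm proposes): the union can get 357.2105 next round, worth 0.73 × 357.2105 = 260.763665 now. The firm offers 260.763665 and keeps 500 − 260.763665 = 239.236335.

239.24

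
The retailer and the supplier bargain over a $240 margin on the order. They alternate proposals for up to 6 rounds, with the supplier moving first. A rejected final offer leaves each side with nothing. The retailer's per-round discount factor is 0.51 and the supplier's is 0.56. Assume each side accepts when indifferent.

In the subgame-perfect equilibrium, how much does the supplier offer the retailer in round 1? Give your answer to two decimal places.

79.22

Round 6 (the retailer proposes): the supplier will accept anything ≥ 0, so the retailer offers 0 and keeps 240.
Round 5 (the supplier proposes): the retailer can get 240 next round, worth 0.51 × 240 = 122.4 now. The supplier offers 122.4 and keeps 240 − 122.4 = 117.6.
Round 4 (the retailer proposes): the supplier can get 117.6 next round, worth 0.56 × 117.6 = 65.856 now; the retailer offers that and keeps 174.144.
Round 3 (the supplier proposes): the retailer can get 174.144 next round, worth 0.51 × 174.144 = 88.81344 now. The supplier offers 88.81344 and keeps 240 − 88.81344 = 151.18656.
Round 2 (the retailer proposes): the supplier can get 151.18656 next round, worth 0.56 × 151.18656 = 84.6644736 now, so the retailer offers 84.6644736, keeping 155.3355264.
Round 1 (the supplier proposes): the retailer can get 155.3355264 next round, worth 0.51 × 155.3355264 = 79.221118464 now, so the supplier offers 79.221118464, keeping 160.778881536.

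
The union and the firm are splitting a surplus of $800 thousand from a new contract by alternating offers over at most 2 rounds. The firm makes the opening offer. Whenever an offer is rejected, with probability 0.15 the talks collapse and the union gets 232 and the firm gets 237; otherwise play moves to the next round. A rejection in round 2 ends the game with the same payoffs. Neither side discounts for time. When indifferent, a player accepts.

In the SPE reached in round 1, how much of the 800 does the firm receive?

Round 2 (the union proposes): the firm gets 237 if talks fail, so the union offers 237 and keeps 563.
Round 1 (the firm proposes): rejecting gives the union an expected 0.85 × 563 + 0.15 × 232 = 513.35; the firm offers that and keeps 286.65.

286.65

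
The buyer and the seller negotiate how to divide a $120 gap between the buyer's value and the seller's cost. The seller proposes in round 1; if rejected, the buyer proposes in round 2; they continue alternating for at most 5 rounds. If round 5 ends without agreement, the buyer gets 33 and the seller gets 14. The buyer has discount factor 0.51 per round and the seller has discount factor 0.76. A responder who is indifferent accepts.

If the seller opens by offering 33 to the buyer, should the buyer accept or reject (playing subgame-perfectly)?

Round 5 (the seller proposes): the buyer gets 33 if talks fail, so the seller offers 33 and keeps 87.
Round 4 (the buyer proposes): the seller can get 87 next round, worth 0.76 × 87 = 66.12 now, so the buyer offers 66.12, keeping 53.88.
Round 3 (the seller proposes): the buyer can get 53.88 next round, worth 0.51 × 53.88 = 27.4788 now; the seller offers that and keeps 92.5212.
Round 2 (the buyer proposes): the seller can get 92.5212 next round, worth 0.76 × 92.5212 = 70.316112 now, so the buyer offers 70.316112, keeping 49.683888.
So by rejecting in round 1, the buyer gets 49.683888 next round, worth 0.51 × 49.683888 = 25.33878288 now.
Offer 33 ≥ 25.33878288, so the buyer accepts.

Accept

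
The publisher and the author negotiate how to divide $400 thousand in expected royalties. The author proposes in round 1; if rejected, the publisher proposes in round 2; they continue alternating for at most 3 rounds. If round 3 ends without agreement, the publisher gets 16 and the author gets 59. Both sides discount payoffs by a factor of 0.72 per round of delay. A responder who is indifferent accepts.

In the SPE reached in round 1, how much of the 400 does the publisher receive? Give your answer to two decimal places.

Work backward from the last round.
Round 3 (the author proposes): the publisher gets 16 if talks fail, so the author offers 16 and keeps 384.
Round 2 (the publisher proposes): the author can get 384 next round, worth 0.72 × 384 = 276.48 now; the publisher offers that and keeps 123.52.
Round 1 (the author proposes): the publisher can get 123.52 next round, worth 0.72 × 123.52 = 88.9344 now. The author offers 88.9344 and keeps 400 − 88.9344 = 311.0656.

88.93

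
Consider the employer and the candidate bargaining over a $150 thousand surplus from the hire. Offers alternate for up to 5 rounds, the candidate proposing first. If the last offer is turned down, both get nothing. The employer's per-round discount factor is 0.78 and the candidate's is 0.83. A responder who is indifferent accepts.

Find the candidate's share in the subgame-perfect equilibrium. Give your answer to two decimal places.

117.23

By backward induction:
Round 5 (the candidate proposes): rejection yields 0 for the employer; the candidate offers 0 and keeps 150.
Round 4 (the employer proposes): the candidate can get 150 next round, worth 0.83 × 150 = 124.5 now, so the employer offers 124.5, keeping 25.5.
Round 3 (the candidate proposes): the employer can get 25.5 next round, worth 0.78 × 25.5 = 19.89 now. The candidate offers 19.89 and keeps 150 − 19.89 = 130.11.
Round 2 (the employer proposes): the candidate can get 130.11 next round, worth 0.83 × 130.11 = 107.9913 now, so the employer offers 107.9913, keeping 42.0087.
Round 1 (the candidate proposes): the employer can get 42.0087 next round, worth 0.78 × 42.0087 = 32.766786 now; the candidate offers that and keeps 117.233214.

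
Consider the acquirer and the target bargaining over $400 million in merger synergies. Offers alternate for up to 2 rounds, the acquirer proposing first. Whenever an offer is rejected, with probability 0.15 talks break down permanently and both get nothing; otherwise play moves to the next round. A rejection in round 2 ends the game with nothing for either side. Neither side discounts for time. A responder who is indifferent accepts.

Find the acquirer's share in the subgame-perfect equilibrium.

By backward induction:
Round 2 (the target proposes): rejection yields 0 for the acquirer; the target offers 0 and keeps 400.
Round 1 (the acquirer proposes): rejecting gives the target an expected 0.85 × 400 = 340; the acquirer offers that and keeps 60.

60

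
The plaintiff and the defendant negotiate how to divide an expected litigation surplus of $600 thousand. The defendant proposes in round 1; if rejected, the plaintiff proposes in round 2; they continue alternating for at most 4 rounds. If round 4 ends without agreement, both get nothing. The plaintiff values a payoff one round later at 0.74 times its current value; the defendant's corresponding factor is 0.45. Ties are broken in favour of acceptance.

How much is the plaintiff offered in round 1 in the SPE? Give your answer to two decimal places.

Round 4 (the plaintiff proposes): the defendant will accept anything ≥ 0, so the plaintiff offers 0 and keeps 600.
Round 3 (the defendant proposes): the plaintiff can get 600 next round, worth 0.74 × 600 = 444 now. The defendant offers 444 and keeps 600 − 444 = 156.
Round 2 (the plaintiff proposes): the defendant can get 156 next round, worth 0.45 × 156 = 70.2 now, so the plaintiff offers 70.2, keeping 529.8.
Round 1 (the defendant proposes): the plaintiff can get 529.8 next round, worth 0.74 × 529.8 = 392.052 now; the defendant offers that and keeps 207.948.

392.05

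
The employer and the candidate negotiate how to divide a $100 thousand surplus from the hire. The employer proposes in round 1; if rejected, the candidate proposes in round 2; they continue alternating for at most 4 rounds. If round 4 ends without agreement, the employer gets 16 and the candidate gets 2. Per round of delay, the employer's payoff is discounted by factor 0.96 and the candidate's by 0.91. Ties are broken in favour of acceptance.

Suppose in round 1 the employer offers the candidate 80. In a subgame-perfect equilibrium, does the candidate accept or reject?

Round 4 (the candidate proposes): the employer gets 16 if talks fail, so the candidate offers 16 and keeps 84.
Round 3 (the employer proposes): the candidate can get 84 next round, worth 0.91 × 84 = 76.44 now. The employer offers 76.44 and keeps 100 − 76.44 = 23.56.
Round 2 (the candidate proposes): the employer can get 23.56 next round, worth 0.96 × 23.56 = 22.6176 now. The candidate offers 22.6176 and keeps 100 − 22.6176 = 77.3824.
So by rejecting in round 1, the candidate gets 77.3824 next round, worth 0.91 × 77.3824 = 70.417984 now.
Offer 80 ≥ 70.417984, so the candidate accepts.

Accept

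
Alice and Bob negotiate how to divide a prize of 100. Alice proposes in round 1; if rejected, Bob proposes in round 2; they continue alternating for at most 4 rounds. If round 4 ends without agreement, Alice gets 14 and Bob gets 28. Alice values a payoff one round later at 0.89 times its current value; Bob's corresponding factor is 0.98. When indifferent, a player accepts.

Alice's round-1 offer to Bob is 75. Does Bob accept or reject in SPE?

Work out Bob's continuation value if the offer is rejected.
Round 4 (Bob proposes): Alice gets 14 if talks fail, so Bob offers 14 and keeps 86.
Round 3 (Alice proposes): Bob can get 86 next round, worth 0.98 × 86 = 84.28 now; Alice offers that and keeps 15.72.
Round 2 (Bob proposes): Alice can get 15.72 next round, worth 0.89 × 15.72 = 13.9908 now. Bob offers 13.9908 and keeps 100 − 13.9908 = 86.0092.
So by rejecting in round 1, Bob gets 86.0092 next round, worth 0.98 × 86.0092 = 84.289016 now.
Offer 75 < 84.289016, so Bob rejects.

Reject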